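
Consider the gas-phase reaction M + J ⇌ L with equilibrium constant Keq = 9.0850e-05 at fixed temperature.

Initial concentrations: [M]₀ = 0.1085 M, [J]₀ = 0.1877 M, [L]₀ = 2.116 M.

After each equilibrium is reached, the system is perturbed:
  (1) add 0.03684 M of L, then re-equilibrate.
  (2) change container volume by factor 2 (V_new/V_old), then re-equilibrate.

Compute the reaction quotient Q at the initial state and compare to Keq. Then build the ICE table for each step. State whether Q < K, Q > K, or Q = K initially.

Q₀ = 103.9; Q > K (proceeds reverse)

Q₀ = 103.9 vs Keq = 9.0850e-05 ⇒ Q>K, reverse
Step 1:
                  M         J         L
  init       0.1085    0.1877     2.116
  Δ           2.116     2.116    -2.116
  eq          2.224     2.303 4.6538e-04
  solve Keq expr → x = -2.116; check Q = 9.0850e-05
Then add 0.03684 M of L.
Step 2:
                  M         J         L
  init        2.224     2.303   0.03731
  Δ         0.03682   0.03682  -0.03682
  eq          2.261      2.34 4.8065e-04
  solve Keq expr → x = -0.03682; check Q = 9.0850e-05
Then change container volume by factor 2 (V_new/V_old).
Step 3:
                  M         J         L
  init         1.13      1.17 2.4032e-04
  Δ       1.2014e-04 1.2014e-04 -1.2014e-04
  eq          1.131      1.17 1.2019e-04
  solve Keq expr → x = -1.2014e-04; check Q = 9.0850e-05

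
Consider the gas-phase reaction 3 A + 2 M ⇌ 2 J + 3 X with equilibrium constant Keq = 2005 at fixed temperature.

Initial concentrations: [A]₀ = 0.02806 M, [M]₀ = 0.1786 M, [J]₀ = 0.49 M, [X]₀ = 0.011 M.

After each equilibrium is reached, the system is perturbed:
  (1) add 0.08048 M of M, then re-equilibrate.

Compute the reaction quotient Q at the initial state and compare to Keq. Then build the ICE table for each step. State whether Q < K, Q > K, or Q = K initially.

Q₀ = 0.4535 vs Keq = 2005 ⇒ Q<K, forward
Step 1:
                    A           M           J           X
  init        0.02806      0.1786        0.49       0.011
  Δ          -0.02244    -0.01496     0.01496     0.02244
  eq         0.005621      0.1636       0.505     0.03344
  solve Keq expr → x = 0.00748; check Q = 2005
Then add 0.08048 M of M.
Step 2:
                    A           M           J           X
  init       0.005621      0.2441       0.505     0.03344
  Δ         -0.001153 -7.6884e-04  7.6884e-04    0.001153
  eq         0.004468      0.2434      0.5057     0.03459
  solve Keq expr → x = 3.8442e-04; check Q = 2005

Q₀ = 0.4535; Q < K (proceeds forward)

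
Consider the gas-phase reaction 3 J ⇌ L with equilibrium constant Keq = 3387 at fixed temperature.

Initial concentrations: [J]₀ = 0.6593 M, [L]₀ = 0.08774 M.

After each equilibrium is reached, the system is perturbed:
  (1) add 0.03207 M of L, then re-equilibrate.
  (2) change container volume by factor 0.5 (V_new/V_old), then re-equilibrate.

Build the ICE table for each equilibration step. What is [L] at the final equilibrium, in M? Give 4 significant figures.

Q₀ = 0.3062 vs Keq = 3387 ⇒ Q<K, forward
Step 1:
                    J           L
  Initial      0.6593     0.08774
  Change      -0.6151       0.205
  Equil       0.04422      0.2928
  solve Keq expr → x = 0.205; check Q = 3387
Then add 0.03207 M of L.
Step 2:
                    J           L
  Initial     0.04422      0.3248
  Change     0.001535 -5.1160e-04
  Equil       0.04575      0.3243
  solve Keq expr → x = -5.1160e-04; check Q = 3387
Then change container volume by factor 0.5 (V_new/V_old).
Step 3:
                    J           L
  Initial      0.0915      0.6487
  Change     -0.03353     0.01118
  Equil       0.05797      0.6598
  solve Keq expr → x = 0.01118; check Q = 3387

[L]_eq = 0.6598 M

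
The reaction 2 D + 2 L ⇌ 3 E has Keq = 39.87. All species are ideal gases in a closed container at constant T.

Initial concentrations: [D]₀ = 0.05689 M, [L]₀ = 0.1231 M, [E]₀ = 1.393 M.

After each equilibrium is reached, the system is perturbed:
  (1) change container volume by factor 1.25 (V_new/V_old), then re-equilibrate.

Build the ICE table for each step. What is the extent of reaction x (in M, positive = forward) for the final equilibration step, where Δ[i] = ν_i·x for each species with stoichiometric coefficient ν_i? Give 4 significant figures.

x = -0.005925 M

Q₀ = 5.5114e+04 vs Keq = 39.87 ⇒ Q>K, reverse
Step 1:
                   D          L          E
  Initial    0.05689     0.1231      1.393
  Change      0.2947     0.2947     -0.442
  Equil       0.3516     0.4178      0.951
  solve Keq expr → x = -0.1473; check Q = 39.87
Then change container volume by factor 1.25 (V_new/V_old).
Step 2:
                   D          L          E
  Initial     0.2812     0.3342     0.7608
  Change     0.01185    0.01185   -0.01777
  Equil       0.2931     0.3461      0.743
  solve Keq expr → x = -0.005925; check Q = 39.87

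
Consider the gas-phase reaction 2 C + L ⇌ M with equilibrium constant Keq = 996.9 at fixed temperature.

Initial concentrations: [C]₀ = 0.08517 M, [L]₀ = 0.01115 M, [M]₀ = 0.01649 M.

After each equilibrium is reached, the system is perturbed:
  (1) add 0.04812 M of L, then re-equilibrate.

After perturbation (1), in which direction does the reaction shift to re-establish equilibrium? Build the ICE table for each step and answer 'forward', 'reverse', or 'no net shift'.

Q₀ = 203.9 vs Keq = 996.9 ⇒ Q<K, forward
Step 1:
                   C          L          M
  Initial    0.08517    0.01115    0.01649
  Change    -0.01331  -0.006654   0.006654
  Equil      0.07186   0.004496    0.02314
  solve Keq expr → x = 0.006654; check Q = 996.9
Then add 0.04812 M of L.
Step 2:
                   C          L          M
  Initial    0.07186    0.05262    0.02314
  Change    -0.03691   -0.01846    0.01846
  Equil      0.03495    0.03416     0.0416
  solve Keq expr → x = 0.01846; check Q = 996.9

Direction: forward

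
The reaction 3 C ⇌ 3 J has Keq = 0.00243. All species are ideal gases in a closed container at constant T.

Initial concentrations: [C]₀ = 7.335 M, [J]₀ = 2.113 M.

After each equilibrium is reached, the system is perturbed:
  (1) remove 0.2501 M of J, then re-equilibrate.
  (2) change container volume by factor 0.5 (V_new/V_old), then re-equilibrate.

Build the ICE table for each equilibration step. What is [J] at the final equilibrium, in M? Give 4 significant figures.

[J]_eq = 2.18 M

Q₀ = 0.02391 vs Keq = 0.00243 ⇒ Q>K, reverse
Step 1:
                  C         J
  Initial     7.335     2.113
  Change     0.9933   -0.9933
  Equil       8.328      1.12
  solve Keq expr → x = -0.3311; check Q = 0.00243
Then remove 0.2501 M of J.
Step 2:
                  C         J
  Initial     8.328    0.8696
  Change    -0.2205    0.2205
  Equil       8.108      1.09
  solve Keq expr → x = 0.07349; check Q = 0.00243
Then change container volume by factor 0.5 (V_new/V_old).
Step 3:
                  C         J
  Initial     16.22      2.18
  Change          0         0
  Equil       16.22      2.18
  solve Keq expr → x = 0; check Q = 0.00243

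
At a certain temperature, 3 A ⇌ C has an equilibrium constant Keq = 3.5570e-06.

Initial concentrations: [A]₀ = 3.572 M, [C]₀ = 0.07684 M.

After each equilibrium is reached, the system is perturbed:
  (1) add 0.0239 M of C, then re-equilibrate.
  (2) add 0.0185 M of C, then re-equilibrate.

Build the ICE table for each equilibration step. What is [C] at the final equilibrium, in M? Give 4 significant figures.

[C]_eq = 2.1575e-04 M

Q₀ = 0.001686 vs Keq = 3.5570e-06 ⇒ Q>K, reverse
Step 1:
                  A         C
  init        3.572   0.07684
  Δ          0.2299  -0.07664
  eq          3.802 1.9548e-04
  solve Keq expr → x = -0.07664; check Q = 3.5570e-06
Then add 0.0239 M of C.
Step 2:
                  A         C
  init        3.802    0.0241
  Δ         0.07167  -0.02389
  eq          3.874 2.0674e-04
  solve Keq expr → x = -0.02389; check Q = 3.5570e-06
Then add 0.0185 M of C.
Step 3:
                  A         C
  init        3.874   0.01871
  Δ         0.05547  -0.01849
  eq          3.929 2.1575e-04
  solve Keq expr → x = -0.01849; check Q = 3.5570e-06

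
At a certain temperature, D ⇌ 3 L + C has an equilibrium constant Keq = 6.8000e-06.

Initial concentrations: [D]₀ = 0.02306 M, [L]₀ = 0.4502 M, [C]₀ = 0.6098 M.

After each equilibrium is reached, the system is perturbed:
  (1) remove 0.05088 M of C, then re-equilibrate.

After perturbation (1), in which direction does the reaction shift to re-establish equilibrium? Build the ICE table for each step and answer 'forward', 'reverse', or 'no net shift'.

Q₀ = 2.413 vs Keq = 6.8000e-06 ⇒ Q>K, reverse
Step 1:
                    D           L           C
  I           0.02306      0.4502      0.6098
  C            0.1456     -0.4367     -0.1456
  E            0.1686     0.01352      0.4642
  solve Keq expr → x = -0.1456; check Q = 6.8000e-06
Then remove 0.05088 M of C.
Step 2:
                    D           L           C
  I            0.1686     0.01352      0.4134
  C       -1.7548e-04  5.2643e-04  1.7548e-04
  E            0.1684     0.01404      0.4135
  solve Keq expr → x = 1.7548e-04; check Q = 6.8000e-06

Direction: forward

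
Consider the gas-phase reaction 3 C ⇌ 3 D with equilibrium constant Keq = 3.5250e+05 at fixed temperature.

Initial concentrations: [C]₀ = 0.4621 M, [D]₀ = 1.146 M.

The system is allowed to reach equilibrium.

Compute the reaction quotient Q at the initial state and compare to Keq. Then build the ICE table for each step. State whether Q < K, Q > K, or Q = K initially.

Q₀ = 15.25 vs Keq = 3.5250e+05 ⇒ Q<K, forward
Step 1:
                    C           D
  Initial      0.4621       1.146
  Change      -0.4397      0.4397
  Equil       0.02245       1.586
  solve Keq expr → x = 0.1466; check Q = 3.5250e+05

Q₀ = 15.25; Q < K (proceeds forward)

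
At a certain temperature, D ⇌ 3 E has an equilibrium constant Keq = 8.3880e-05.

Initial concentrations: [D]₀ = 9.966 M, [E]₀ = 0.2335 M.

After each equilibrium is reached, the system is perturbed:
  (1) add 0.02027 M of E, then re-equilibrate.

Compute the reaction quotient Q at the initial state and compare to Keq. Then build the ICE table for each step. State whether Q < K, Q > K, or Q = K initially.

Q₀ = 0.001277; Q > K (proceeds reverse)

Q₀ = 0.001277 vs Keq = 8.3880e-05 ⇒ Q>K, reverse
Step 1:
                    D           E
  Initial       9.966      0.2335
  Change      0.04638     -0.1392
  Equil         10.01     0.09435
  solve Keq expr → x = -0.04638; check Q = 8.3880e-05
Then add 0.02027 M of E.
Step 2:
                    D           E
  Initial       10.01      0.1146
  Change      0.00675    -0.02025
  Equil         10.02     0.09437
  solve Keq expr → x = -0.00675; check Q = 8.3880e-05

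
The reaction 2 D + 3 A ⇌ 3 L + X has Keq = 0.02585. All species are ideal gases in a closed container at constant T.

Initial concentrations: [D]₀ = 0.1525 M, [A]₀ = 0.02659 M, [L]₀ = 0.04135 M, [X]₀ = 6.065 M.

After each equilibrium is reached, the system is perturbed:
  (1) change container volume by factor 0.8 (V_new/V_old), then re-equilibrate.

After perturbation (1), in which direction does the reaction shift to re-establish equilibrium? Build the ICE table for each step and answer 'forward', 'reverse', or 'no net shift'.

Q₀ = 980.8 vs Keq = 0.02585 ⇒ Q>K, reverse
Step 1:
                    D           A           L           X
  Initial      0.1525     0.02659     0.04135       6.065
  Change      0.02536     0.03803    -0.03803    -0.01268
  Equil        0.1779     0.06462    0.003316       6.052
  solve Keq expr → x = -0.01268; check Q = 0.02585
Then change container volume by factor 0.8 (V_new/V_old).
Step 2:
                    D           A           L           X
  Initial      0.2223     0.08078    0.004145       7.565
  Change  -2.0050e-04 -3.0075e-04  3.0075e-04  1.0025e-04
  Equil        0.2221     0.08048    0.004446       7.566
  solve Keq expr → x = 1.0025e-04; check Q = 0.02585

Direction: forward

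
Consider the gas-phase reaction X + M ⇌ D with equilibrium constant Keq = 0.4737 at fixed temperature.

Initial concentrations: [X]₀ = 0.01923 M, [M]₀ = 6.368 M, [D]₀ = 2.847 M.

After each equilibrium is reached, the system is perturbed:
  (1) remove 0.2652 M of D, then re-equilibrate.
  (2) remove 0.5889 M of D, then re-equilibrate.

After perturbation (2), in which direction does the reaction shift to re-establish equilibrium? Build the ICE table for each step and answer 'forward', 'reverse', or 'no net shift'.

Q₀ = 23.25 vs Keq = 0.4737 ⇒ Q>K, reverse
Step 1:
                    X           M           D
  I           0.01923       6.368       2.847
  C             0.644       0.644      -0.644
  E            0.6632       7.012       2.203
  solve Keq expr → x = -0.644; check Q = 0.4737
Then remove 0.2652 M of D.
Step 2:
                    X           M           D
  I            0.6632       7.012       1.938
  C          -0.05755    -0.05755     0.05755
  E            0.6057       6.954       1.995
  solve Keq expr → x = 0.05755; check Q = 0.4737
Then remove 0.5889 M of D.
Step 3:
                    X           M           D
  I            0.6057       6.954       1.406
  C           -0.1303     -0.1303      0.1303
  E            0.4754       6.824       1.537
  solve Keq expr → x = 0.1303; check Q = 0.4737

Direction: forward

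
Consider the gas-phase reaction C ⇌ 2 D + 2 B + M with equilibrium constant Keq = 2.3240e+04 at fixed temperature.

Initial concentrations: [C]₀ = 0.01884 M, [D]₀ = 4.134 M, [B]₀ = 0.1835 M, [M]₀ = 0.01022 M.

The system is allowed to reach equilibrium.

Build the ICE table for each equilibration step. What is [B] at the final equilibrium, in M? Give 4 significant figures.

[B]_eq = 0.2212 M

Q₀ = 0.3122 vs Keq = 2.3240e+04 ⇒ Q<K, forward
Step 1:
                    C           D           B           M
  init        0.01884       4.134      0.1835     0.01022
  Δ          -0.01884     0.03768     0.03768     0.01884
  eq       1.0645e-06       4.172      0.2212     0.02906
  solve Keq expr → x = 0.01884; check Q = 2.3240e+04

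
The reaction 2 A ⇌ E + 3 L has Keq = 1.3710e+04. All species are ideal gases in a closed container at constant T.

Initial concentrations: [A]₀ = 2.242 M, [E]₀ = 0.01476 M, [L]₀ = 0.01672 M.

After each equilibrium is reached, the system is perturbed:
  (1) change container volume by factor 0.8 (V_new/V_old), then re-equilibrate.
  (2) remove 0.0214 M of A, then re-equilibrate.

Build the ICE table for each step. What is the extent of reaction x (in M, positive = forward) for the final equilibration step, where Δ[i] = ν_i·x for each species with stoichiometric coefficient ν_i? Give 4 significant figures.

Q₀ = 1.3725e-08 vs Keq = 1.3710e+04 ⇒ Q<K, forward
Step 1:
                    A           E           L
  init          2.242     0.01476     0.01672
  Δ            -2.188       1.094       3.282
  eq          0.05388       1.109       3.299
  solve Keq expr → x = 1.094; check Q = 1.3710e+04
Then change container volume by factor 0.8 (V_new/V_old).
Step 2:
                    A           E           L
  init        0.06736       1.386       4.124
  Δ           0.01587   -0.007936    -0.02381
  eq          0.08323       1.378         4.1
  solve Keq expr → x = -0.007936; check Q = 1.3710e+04
Then remove 0.0214 M of A.
Step 3:
                    A           E           L
  init        0.06183       1.378         4.1
  Δ           0.02018    -0.01009    -0.03027
  eq          0.08201       1.368        4.07
  solve Keq expr → x = -0.01009; check Q = 1.3710e+04

x = -0.01009 M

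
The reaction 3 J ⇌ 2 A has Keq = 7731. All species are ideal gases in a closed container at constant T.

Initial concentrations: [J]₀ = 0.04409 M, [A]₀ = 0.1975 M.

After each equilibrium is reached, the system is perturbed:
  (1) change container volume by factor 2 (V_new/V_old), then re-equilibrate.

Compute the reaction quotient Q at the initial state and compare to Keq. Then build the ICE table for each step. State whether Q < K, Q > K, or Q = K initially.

Q₀ = 455.1; Q < K (proceeds forward)

Q₀ = 455.1 vs Keq = 7731 ⇒ Q<K, forward
Step 1:
                   J          A
  Initial    0.04409     0.1975
  Change    -0.02595     0.0173
  Equil      0.01814     0.2148
  solve Keq expr → x = 0.00865; check Q = 7731
Then change container volume by factor 2 (V_new/V_old).
Step 2:
                   J          A
  Initial   0.009069     0.1074
  Change    0.002251    -0.0015
  Equil      0.01132     0.1059
  solve Keq expr → x = -7.5022e-04; check Q = 7731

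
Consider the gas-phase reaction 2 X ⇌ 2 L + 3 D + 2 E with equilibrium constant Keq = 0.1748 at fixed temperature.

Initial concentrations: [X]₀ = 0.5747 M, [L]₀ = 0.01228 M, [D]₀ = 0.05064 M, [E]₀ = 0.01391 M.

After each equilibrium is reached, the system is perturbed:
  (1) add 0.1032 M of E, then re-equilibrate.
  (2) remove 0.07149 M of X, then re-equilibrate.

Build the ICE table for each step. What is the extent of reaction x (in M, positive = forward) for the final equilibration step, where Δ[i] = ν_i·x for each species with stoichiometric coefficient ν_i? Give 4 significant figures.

Q₀ = 1.1472e-11 vs Keq = 0.1748 ⇒ Q<K, forward
Step 1:
                   X          L          D          E
  Initial     0.5747    0.01228    0.05064    0.01391
  Change     -0.3854     0.3854     0.5781     0.3854
  Equil       0.1893     0.3977     0.6287     0.3993
  solve Keq expr → x = 0.1927; check Q = 0.1748
Then add 0.1032 M of E.
Step 2:
                   X          L          D          E
  Initial     0.1893     0.3977     0.6287     0.5025
  Change     0.01728   -0.01728   -0.02592   -0.01728
  Equil       0.2066     0.3804     0.6028     0.4852
  solve Keq expr → x = -0.008639; check Q = 0.1748
Then remove 0.07149 M of X.
Step 3:
                   X          L          D          E
  Initial     0.1351     0.3804     0.6028     0.4852
  Change     0.02748   -0.02748   -0.04122   -0.02748
  Equil       0.1626     0.3529     0.5616     0.4577
  solve Keq expr → x = -0.01374; check Q = 0.1748

x = -0.01374 M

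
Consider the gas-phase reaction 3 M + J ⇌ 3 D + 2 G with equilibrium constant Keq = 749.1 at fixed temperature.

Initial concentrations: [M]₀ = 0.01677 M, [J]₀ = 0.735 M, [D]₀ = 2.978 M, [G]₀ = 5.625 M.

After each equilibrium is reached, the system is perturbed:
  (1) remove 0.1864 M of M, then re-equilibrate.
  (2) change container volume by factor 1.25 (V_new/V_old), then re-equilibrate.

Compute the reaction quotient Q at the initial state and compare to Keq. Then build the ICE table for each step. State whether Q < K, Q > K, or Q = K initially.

Q₀ = 2.4106e+08 vs Keq = 749.1 ⇒ Q>K, reverse
Step 1:
                   M          J          D          G
  I          0.01677      0.735      2.978      5.625
  C           0.7271     0.2424    -0.7271    -0.4847
  E           0.7439     0.9774      2.251       5.14
  solve Keq expr → x = -0.2424; check Q = 749.1
Then remove 0.1864 M of M.
Step 2:
                   M          J          D          G
  I           0.5575     0.9774      2.251       5.14
  C            0.127    0.04232     -0.127   -0.08465
  E           0.6844       1.02      2.124      5.056
  solve Keq expr → x = -0.04232; check Q = 749.1
Then change container volume by factor 1.25 (V_new/V_old).
Step 3:
                   M          J          D          G
  I           0.5475     0.8157      1.699      4.045
  C         -0.02751  -0.009168    0.02751    0.01834
  E             0.52     0.8066      1.727      4.063
  solve Keq expr → x = 0.009168; check Q = 749.1

Q₀ = 2.4106e+08; Q > K (proceeds reverse)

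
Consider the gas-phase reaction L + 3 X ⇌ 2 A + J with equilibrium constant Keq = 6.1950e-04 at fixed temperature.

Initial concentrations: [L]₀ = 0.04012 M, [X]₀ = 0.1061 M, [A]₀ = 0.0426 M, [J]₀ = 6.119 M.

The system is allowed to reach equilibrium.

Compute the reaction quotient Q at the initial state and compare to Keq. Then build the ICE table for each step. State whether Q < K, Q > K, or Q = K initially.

Q₀ = 231.7 vs Keq = 6.1950e-04 ⇒ Q>K, reverse
Step 1:
                   L          X          A          J
  I          0.04012     0.1061     0.0426      6.119
  C          0.02121    0.06364   -0.04243   -0.02121
  E          0.06133     0.1697 1.7456e-04      6.098
  solve Keq expr → x = -0.02121; check Q = 6.1950e-04

Q₀ = 231.7; Q > K (proceeds reverse)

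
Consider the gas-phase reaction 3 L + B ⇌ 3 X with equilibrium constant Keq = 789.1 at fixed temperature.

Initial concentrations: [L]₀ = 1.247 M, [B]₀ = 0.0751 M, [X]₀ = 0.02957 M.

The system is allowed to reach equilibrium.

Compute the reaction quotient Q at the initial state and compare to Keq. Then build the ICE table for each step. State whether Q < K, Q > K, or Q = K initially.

Q₀ = 1.7755e-04; Q < K (proceeds forward)

Q₀ = 1.7755e-04 vs Keq = 789.1 ⇒ Q<K, forward
Step 1:
                    L           B           X
  init          1.247      0.0751     0.02957
  Δ           -0.2252    -0.07508      0.2252
  eq            1.022  1.9655e-05      0.2548
  solve Keq expr → x = 0.07508; check Q = 789.1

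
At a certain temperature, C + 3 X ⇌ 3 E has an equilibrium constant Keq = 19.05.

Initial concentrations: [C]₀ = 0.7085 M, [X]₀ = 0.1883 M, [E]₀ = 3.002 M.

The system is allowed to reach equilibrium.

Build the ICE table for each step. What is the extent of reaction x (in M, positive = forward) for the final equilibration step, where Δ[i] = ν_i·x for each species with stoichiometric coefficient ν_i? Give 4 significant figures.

Q₀ = 5719 vs Keq = 19.05 ⇒ Q>K, reverse
Step 1:
                   C          X          E
  Initial     0.7085     0.1883      3.002
  Change      0.2313      0.694     -0.694
  Equil       0.9398     0.8823      2.308
  solve Keq expr → x = -0.2313; check Q = 19.05

x = -0.2313 M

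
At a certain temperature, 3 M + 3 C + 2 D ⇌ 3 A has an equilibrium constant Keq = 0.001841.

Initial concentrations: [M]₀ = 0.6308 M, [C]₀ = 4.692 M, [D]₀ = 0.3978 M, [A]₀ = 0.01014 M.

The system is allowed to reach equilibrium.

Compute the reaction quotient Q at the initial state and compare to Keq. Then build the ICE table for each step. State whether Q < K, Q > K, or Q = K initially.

Q₀ = 2.5412e-07; Q < K (proceeds forward)

Q₀ = 2.5412e-07 vs Keq = 0.001841 ⇒ Q<K, forward
Step 1:
                    M           C           D           A
  I            0.6308       4.692      0.3978     0.01014
  C           -0.1221     -0.1221    -0.08142      0.1221
  E            0.5087        4.57      0.3164      0.1323
  solve Keq expr → x = 0.04071; check Q = 0.001841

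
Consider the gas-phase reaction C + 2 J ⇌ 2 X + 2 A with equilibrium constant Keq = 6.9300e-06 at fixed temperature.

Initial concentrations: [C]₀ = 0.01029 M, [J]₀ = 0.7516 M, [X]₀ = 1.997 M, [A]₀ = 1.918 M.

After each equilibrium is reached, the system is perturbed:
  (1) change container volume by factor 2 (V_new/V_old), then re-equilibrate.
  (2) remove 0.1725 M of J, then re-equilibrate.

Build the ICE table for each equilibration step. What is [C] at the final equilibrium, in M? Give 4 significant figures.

Q₀ = 2524 vs Keq = 6.9300e-06 ⇒ Q>K, reverse
Step 1:
                   C          J          X          A
  init       0.01029     0.7516      1.997      1.918
  Δ           0.9333      1.867     -1.867     -1.867
  eq          0.9436      2.618     0.1304    0.05136
  solve Keq expr → x = -0.9333; check Q = 6.9300e-06
Then change container volume by factor 2 (V_new/V_old).
Step 2:
                   C          J          X          A
  init        0.4718      1.309    0.06518    0.02568
  Δ        -0.003439  -0.006878   0.006878   0.006878
  eq          0.4684      1.302    0.07206    0.03256
  solve Keq expr → x = 0.003439; check Q = 6.9300e-06
Then remove 0.1725 M of J.
Step 3:
                   C          J          X          A
  init        0.4684       1.13    0.07206    0.03256
  Δ         0.001486   0.002973  -0.002973  -0.002973
  eq          0.4699      1.133    0.06909    0.02959
  solve Keq expr → x = -0.001486; check Q = 6.9300e-06

[C]_eq = 0.4699 M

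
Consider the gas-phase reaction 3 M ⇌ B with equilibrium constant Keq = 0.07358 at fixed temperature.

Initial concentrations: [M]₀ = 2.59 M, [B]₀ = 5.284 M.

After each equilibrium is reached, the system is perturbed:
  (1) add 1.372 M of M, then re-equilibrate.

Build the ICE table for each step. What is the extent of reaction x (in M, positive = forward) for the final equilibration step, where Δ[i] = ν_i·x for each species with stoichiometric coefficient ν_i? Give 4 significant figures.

x = 0.4194 M

Q₀ = 0.3041 vs Keq = 0.07358 ⇒ Q>K, reverse
Step 1:
                  M         B
  init         2.59     5.284
  Δ           1.437    -0.479
  eq          4.027     4.805
  solve Keq expr → x = -0.479; check Q = 0.07358
Then add 1.372 M of M.
Step 2:
                  M         B
  init        5.399     4.805
  Δ          -1.258    0.4194
  eq          4.141     5.224
  solve Keq expr → x = 0.4194; check Q = 0.07358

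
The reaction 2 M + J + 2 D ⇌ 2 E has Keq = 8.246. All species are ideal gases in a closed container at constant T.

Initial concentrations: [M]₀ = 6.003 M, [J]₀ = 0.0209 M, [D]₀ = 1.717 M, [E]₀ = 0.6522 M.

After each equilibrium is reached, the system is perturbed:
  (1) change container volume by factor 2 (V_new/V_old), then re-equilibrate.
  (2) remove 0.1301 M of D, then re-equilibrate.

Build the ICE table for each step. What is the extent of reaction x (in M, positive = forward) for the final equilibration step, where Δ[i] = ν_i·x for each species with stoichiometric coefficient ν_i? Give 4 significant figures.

x = -8.4842e-04 M

Q₀ = 0.1916 vs Keq = 8.246 ⇒ Q<K, forward
Step 1:
                  M         J         D         E
  Initial     6.003    0.0209     1.717    0.6522
  Change   -0.04063  -0.02032  -0.04063   0.04063
  Equil       5.962 5.8269e-04     1.676    0.6928
  solve Keq expr → x = 0.02032; check Q = 8.246
Then change container volume by factor 2 (V_new/V_old).
Step 2:
                  M         J         D         E
  Initial     2.981 2.9135e-04    0.8382    0.3464
  Change    0.00392   0.00196   0.00392  -0.00392
  Equil       2.985  0.002251    0.8421    0.3425
  solve Keq expr → x = -0.00196; check Q = 8.246
Then remove 0.1301 M of D.
Step 3:
                  M         J         D         E
  Initial     2.985  0.002251     0.712    0.3425
  Change   0.001697 8.4842e-04  0.001697 -0.001697
  Equil       2.987    0.0031    0.7137    0.3408
  solve Keq expr → x = -8.4842e-04; check Q = 8.246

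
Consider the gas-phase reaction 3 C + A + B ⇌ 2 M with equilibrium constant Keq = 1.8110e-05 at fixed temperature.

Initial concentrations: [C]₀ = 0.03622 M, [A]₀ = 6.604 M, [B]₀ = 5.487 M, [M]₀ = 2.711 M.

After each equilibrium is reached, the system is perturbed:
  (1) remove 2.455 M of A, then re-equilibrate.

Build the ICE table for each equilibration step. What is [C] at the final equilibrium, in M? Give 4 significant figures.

Q₀ = 4268 vs Keq = 1.8110e-05 ⇒ Q>K, reverse
Step 1:
                   C          A          B          M
  Initial    0.03622      6.604      5.487      2.711
  Change       3.728      1.243      1.243     -2.485
  Equil        3.764      7.847       6.73     0.2258
  solve Keq expr → x = -1.243; check Q = 1.8110e-05
Then remove 2.455 M of A.
Step 2:
                   C          A          B          M
  Initial      3.764      5.392       6.73     0.2258
  Change     0.05136    0.01712    0.01712   -0.03424
  Equil        3.815      5.409      6.747     0.1916
  solve Keq expr → x = -0.01712; check Q = 1.8110e-05

[C]_eq = 3.815 M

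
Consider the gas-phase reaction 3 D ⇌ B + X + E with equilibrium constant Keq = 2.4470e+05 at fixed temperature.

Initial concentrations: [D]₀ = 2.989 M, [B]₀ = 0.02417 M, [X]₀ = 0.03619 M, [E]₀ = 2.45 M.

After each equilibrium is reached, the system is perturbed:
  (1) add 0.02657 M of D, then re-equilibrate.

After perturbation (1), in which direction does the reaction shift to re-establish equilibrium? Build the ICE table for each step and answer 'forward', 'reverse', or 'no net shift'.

Q₀ = 8.0252e-05 vs Keq = 2.4470e+05 ⇒ Q<K, forward
Step 1:
                  D         B         X         E
  init        2.989   0.02417   0.03619      2.45
  Δ          -2.965    0.9882    0.9882    0.9882
  eq        0.02442     1.012     1.024     3.438
  solve Keq expr → x = 0.9882; check Q = 2.4470e+05
Then add 0.02657 M of D.
Step 2:
                  D         B         X         E
  init      0.05099     1.012     1.024     3.438
  Δ        -0.02641  0.008803  0.008803  0.008803
  eq        0.02459     1.021     1.033     3.447
  solve Keq expr → x = 0.008803; check Q = 2.4470e+05

Direction: forward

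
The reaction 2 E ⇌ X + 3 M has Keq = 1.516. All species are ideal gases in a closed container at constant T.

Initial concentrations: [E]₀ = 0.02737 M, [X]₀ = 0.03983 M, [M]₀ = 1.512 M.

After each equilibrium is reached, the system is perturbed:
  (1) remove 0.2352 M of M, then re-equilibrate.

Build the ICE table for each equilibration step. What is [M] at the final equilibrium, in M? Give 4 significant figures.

[M]_eq = 1.18 M

Q₀ = 183.8 vs Keq = 1.516 ⇒ Q>K, reverse
Step 1:
                  E         X         M
  Initial   0.02737   0.03983     1.512
  Change    0.06947  -0.03473   -0.1042
  Equil     0.09684  0.005095     1.408
  solve Keq expr → x = -0.03473; check Q = 1.516
Then remove 0.2352 M of M.
Step 2:
                  E         X         M
  Initial   0.09684  0.005095     1.173
  Change  -0.005265  0.002632  0.007897
  Equil     0.09157  0.007728      1.18
  solve Keq expr → x = 0.002632; check Q = 1.516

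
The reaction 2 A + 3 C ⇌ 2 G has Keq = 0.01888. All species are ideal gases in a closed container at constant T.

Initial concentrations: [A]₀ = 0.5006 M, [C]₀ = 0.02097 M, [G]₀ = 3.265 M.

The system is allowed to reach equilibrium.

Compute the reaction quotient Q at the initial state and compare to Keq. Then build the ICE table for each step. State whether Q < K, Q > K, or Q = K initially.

Q₀ = 4.6131e+06 vs Keq = 0.01888 ⇒ Q>K, reverse
Step 1:
                  A         C         G
  init       0.5006   0.02097     3.265
  Δ           1.816     2.725    -1.816
  eq          2.317     2.746     1.449
  solve Keq expr → x = -0.9082; check Q = 0.01888

Q₀ = 4.6131e+06; Q > K (proceeds reverse)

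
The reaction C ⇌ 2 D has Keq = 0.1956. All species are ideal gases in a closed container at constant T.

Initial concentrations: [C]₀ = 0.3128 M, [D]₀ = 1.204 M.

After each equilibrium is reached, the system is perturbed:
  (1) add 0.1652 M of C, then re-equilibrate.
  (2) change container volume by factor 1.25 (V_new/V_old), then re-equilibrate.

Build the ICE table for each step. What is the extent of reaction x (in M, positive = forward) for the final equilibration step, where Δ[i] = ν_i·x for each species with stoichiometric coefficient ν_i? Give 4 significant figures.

x = 0.01722 M

Q₀ = 4.634 vs Keq = 0.1956 ⇒ Q>K, reverse
Step 1:
                    C           D
  Initial      0.3128       1.204
  Change       0.4135     -0.8271
  Equil        0.7263      0.3769
  solve Keq expr → x = -0.4135; check Q = 0.1956
Then add 0.1652 M of C.
Step 2:
                    C           D
  Initial      0.8915      0.3769
  Change     -0.01819     0.03639
  Equil        0.8733      0.4133
  solve Keq expr → x = 0.01819; check Q = 0.1956
Then change container volume by factor 1.25 (V_new/V_old).
Step 3:
                    C           D
  Initial      0.6987      0.3306
  Change     -0.01722     0.03444
  Equil        0.6815      0.3651
  solve Keq expr → x = 0.01722; check Q = 0.1956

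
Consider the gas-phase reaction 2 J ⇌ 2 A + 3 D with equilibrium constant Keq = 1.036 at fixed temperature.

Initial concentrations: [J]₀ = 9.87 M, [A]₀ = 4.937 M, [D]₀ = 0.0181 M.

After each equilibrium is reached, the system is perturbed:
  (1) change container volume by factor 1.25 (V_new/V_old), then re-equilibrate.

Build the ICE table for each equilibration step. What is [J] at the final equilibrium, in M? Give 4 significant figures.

[J]_eq = 7.036 M

Q₀ = 1.4836e-06 vs Keq = 1.036 ⇒ Q<K, forward
Step 1:
                  J         A         D
  init         9.87     4.937    0.0181
  Δ         -0.8882    0.8882     1.332
  eq          8.982     5.825      1.35
  solve Keq expr → x = 0.4441; check Q = 1.036
Then change container volume by factor 1.25 (V_new/V_old).
Step 2:
                  J         A         D
  init        7.185      4.66      1.08
  Δ         -0.1491    0.1491    0.2237
  eq          7.036     4.809     1.304
  solve Keq expr → x = 0.07456; check Q = 1.036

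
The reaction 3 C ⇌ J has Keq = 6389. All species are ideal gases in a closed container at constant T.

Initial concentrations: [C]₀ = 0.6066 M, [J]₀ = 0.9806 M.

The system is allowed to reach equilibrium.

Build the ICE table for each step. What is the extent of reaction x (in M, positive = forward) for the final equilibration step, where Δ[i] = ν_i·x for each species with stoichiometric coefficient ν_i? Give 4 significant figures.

x = 0.1833 M

Q₀ = 4.393 vs Keq = 6389 ⇒ Q<K, forward
Step 1:
                   C          J
  init        0.6066     0.9806
  Δ          -0.5499     0.1833
  eq         0.05669      1.164
  solve Keq expr → x = 0.1833; check Q = 6389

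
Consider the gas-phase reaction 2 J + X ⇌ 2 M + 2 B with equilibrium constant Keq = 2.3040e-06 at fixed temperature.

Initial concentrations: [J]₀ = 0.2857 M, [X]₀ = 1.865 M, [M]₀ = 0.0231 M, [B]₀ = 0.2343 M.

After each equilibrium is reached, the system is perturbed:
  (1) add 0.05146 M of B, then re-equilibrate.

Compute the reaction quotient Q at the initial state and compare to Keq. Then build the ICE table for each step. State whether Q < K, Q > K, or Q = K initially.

Q₀ = 1.9243e-04 vs Keq = 2.3040e-06 ⇒ Q>K, reverse
Step 1:
                   J          X          M          B
  Initial     0.2857      1.865     0.0231     0.2343
  Change     0.02013    0.01007   -0.02013   -0.02013
  Equil       0.3058      1.875   0.002968     0.2142
  solve Keq expr → x = -0.01007; check Q = 2.3040e-06
Then add 0.05146 M of B.
Step 2:
                   J          X          M          B
  Initial     0.3058      1.875   0.002968     0.2656
  Change  5.6529e-04 2.8264e-04 -5.6529e-04 -5.6529e-04
  Equil       0.3064      1.875   0.002403     0.2651
  solve Keq expr → x = -2.8264e-04; check Q = 2.3040e-06

Q₀ = 1.9243e-04; Q > K (proceeds reverse)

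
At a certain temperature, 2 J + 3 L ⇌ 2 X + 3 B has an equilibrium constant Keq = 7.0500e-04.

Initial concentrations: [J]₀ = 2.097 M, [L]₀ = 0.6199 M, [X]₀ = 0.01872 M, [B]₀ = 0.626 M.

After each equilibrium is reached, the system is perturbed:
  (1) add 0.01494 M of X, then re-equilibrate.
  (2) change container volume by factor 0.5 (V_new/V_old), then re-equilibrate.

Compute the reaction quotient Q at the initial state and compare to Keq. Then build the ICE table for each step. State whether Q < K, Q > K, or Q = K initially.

Q₀ = 8.2068e-05 vs Keq = 7.0500e-04 ⇒ Q<K, forward
Step 1:
                   J          L          X          B
  I            2.097     0.6199    0.01872      0.626
  C         -0.02613   -0.03919    0.02613    0.03919
  E            2.071     0.5807    0.04485     0.6652
  solve Keq expr → x = 0.01306; check Q = 7.0500e-04
Then add 0.01494 M of X.
Step 2:
                   J          L          X          B
  I            2.071     0.5807    0.05979     0.6652
  C          0.01097    0.01646   -0.01097   -0.01646
  E            2.082     0.5972    0.04882     0.6487
  solve Keq expr → x = -0.005486; check Q = 7.0500e-04
Then change container volume by factor 0.5 (V_new/V_old).
Step 3:
                   J          L          X          B
  I            4.164      1.194    0.09764      1.297
  C                0          0          0          0
  E            4.164      1.194    0.09764      1.297
  solve Keq expr → x = 0; check Q = 7.0500e-04

Q₀ = 8.2068e-05; Q < K (proceeds forward)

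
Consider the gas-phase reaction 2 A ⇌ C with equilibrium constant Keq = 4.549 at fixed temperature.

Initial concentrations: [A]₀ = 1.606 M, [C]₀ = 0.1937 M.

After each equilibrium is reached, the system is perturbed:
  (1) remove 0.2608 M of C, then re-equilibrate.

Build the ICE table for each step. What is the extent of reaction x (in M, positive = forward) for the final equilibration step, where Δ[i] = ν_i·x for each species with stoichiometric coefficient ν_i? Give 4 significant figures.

x = 0.03268 M

Q₀ = 0.0751 vs Keq = 4.549 ⇒ Q<K, forward
Step 1:
                  A         C
  Initial     1.606    0.1937
  Change      -1.19    0.5948
  Equil      0.4163    0.7885
  solve Keq expr → x = 0.5948; check Q = 4.549
Then remove 0.2608 M of C.
Step 2:
                  A         C
  Initial    0.4163    0.5277
  Change   -0.06535   0.03268
  Equil       0.351    0.5604
  solve Keq expr → x = 0.03268; check Q = 4.549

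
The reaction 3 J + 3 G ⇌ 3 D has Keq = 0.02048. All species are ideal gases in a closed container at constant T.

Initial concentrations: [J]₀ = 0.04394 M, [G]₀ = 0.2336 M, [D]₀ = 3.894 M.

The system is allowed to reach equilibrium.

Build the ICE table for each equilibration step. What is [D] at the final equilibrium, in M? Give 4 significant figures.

Q₀ = 5.4600e+07 vs Keq = 0.02048 ⇒ Q>K, reverse
Step 1:
                    J           G           D
  init        0.04394      0.2336       3.894
  Δ             2.287       2.287      -2.287
  eq            2.331        2.52       1.607
  solve Keq expr → x = -0.7623; check Q = 0.02048

[D]_eq = 1.607 M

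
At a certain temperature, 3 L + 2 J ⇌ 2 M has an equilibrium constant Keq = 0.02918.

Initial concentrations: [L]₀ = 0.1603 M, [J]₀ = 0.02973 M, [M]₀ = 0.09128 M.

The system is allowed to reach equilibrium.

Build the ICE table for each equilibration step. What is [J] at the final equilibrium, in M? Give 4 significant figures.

[J]_eq = 0.1178 M

Q₀ = 2289 vs Keq = 0.02918 ⇒ Q>K, reverse
Step 1:
                   L          J          M
  I           0.1603    0.02973    0.09128
  C           0.1321     0.0881    -0.0881
  E           0.2924     0.1178   0.003183
  solve Keq expr → x = -0.04405; check Q = 0.02918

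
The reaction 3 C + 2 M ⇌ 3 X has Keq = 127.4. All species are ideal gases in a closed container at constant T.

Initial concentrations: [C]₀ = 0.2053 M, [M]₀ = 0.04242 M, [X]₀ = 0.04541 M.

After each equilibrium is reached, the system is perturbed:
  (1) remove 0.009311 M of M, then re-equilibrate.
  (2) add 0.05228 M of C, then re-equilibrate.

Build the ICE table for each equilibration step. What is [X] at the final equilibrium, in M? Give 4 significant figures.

[X]_eq = 0.07197 M

Q₀ = 6.014 vs Keq = 127.4 ⇒ Q<K, forward
Step 1:
                   C          M          X
  init        0.2053    0.04242    0.04541
  Δ         -0.02811   -0.01874    0.02811
  eq          0.1772    0.02368    0.07352
  solve Keq expr → x = 0.00937; check Q = 127.4
Then remove 0.009311 M of M.
Step 2:
                   C          M          X
  init        0.1772    0.01437    0.07352
  Δ         0.007154   0.004769  -0.007154
  eq          0.1843    0.01914    0.06637
  solve Keq expr → x = -0.002385; check Q = 127.4
Then add 0.05228 M of C.
Step 3:
                   C          M          X
  init        0.2366    0.01914    0.06637
  Δ        -0.005601  -0.003734   0.005601
  eq           0.231     0.0154    0.07197
  solve Keq expr → x = 0.001867; check Q = 127.4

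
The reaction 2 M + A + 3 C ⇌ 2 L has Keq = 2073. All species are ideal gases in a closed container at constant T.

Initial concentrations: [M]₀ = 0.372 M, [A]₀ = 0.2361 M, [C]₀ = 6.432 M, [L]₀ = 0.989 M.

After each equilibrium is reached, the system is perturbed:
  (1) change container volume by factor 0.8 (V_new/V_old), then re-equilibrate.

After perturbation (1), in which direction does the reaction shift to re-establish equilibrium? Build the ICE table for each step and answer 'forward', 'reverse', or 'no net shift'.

Q₀ = 0.1125 vs Keq = 2073 ⇒ Q<K, forward
Step 1:
                    M           A           C           L
  init          0.372      0.2361       6.432       0.989
  Δ           -0.3631     -0.1815     -0.5446      0.3631
  eq         0.008901     0.05455       5.887       1.352
  solve Keq expr → x = 0.1815; check Q = 2073
Then change container volume by factor 0.8 (V_new/V_old).
Step 2:
                    M           A           C           L
  init        0.01113     0.06819       7.359        1.69
  Δ         -0.003877   -0.001938   -0.005815    0.003877
  eq         0.007249     0.06625       7.353       1.694
  solve Keq expr → x = 0.001938; check Q = 2073

Direction: forward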